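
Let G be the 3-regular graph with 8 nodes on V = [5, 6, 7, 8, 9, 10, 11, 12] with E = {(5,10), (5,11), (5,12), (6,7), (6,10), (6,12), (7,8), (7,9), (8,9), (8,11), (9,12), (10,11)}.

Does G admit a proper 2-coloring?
No, G is not 2-colorable

The clique on vertices [5, 10, 11] has size 3 > 2, so it alone needs 3 colors.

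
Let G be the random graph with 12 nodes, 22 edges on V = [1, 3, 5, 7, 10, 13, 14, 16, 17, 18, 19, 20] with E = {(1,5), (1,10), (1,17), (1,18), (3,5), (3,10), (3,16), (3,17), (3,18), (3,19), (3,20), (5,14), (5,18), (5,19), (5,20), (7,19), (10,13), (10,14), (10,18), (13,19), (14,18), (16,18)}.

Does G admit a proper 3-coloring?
Yes, G is 3-colorable

A valid 3-coloring: color 1: [1, 3, 7, 13, 14]; color 2: [5, 10, 16, 17]; color 3: [18, 19, 20].
(χ(G) = 3 ≤ 3.)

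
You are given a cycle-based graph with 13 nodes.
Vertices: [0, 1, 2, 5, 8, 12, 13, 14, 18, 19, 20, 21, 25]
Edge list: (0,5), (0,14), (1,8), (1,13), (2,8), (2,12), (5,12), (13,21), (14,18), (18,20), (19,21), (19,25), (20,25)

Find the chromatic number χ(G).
χ(G) = 3

Clique number ω(G) = 2 (lower bound: χ ≥ ω).
Odd cycle [25, 19, 21, 13, 1, 8, 2, 12, 5, 0, 14, 18, 20] needs 3 colors (χ ≥ 3).
The coloring below uses 3 colors, so χ(G) = 3.
A valid 3-coloring: color 1: [1, 2, 5, 18, 21, 25]; color 2: [0, 8, 12, 13, 19, 20]; color 3: [14].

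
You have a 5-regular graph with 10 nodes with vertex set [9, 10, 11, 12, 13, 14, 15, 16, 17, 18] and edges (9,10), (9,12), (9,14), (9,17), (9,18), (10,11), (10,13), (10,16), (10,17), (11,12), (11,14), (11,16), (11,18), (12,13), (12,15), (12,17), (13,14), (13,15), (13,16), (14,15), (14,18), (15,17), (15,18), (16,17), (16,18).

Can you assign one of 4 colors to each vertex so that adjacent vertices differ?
A valid 4-coloring: color 1: [11, 13, 17]; color 2: [9, 15, 16]; color 3: [10, 12, 14]; color 4: [18].
(χ(G) = 4 ≤ 4.)

Yes, G is 4-colorable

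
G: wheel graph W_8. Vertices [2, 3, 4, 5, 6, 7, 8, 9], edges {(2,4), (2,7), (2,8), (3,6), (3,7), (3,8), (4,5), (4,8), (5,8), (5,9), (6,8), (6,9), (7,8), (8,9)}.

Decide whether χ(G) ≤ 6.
A valid 6-coloring: color 1: [8]; color 2: [4, 7, 9]; color 3: [2, 3, 5]; color 4: [6].
(χ(G) = 4 ≤ 6.)

Yes, G is 6-colorable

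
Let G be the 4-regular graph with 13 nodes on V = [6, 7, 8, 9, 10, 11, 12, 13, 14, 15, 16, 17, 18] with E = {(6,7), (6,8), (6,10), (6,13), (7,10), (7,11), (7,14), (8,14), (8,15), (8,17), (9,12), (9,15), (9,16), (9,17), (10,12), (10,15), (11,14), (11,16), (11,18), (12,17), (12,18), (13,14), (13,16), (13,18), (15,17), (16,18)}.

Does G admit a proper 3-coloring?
A valid 3-coloring: color 1: [10, 11, 13, 17]; color 2: [6, 12, 14, 15, 16]; color 3: [7, 8, 9, 18].
(χ(G) = 3 ≤ 3.)

Yes, G is 3-colorable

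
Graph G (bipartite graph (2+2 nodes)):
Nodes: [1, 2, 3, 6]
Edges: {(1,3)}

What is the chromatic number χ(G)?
Clique number ω(G) = 2 (lower bound: χ ≥ ω).
The graph is bipartite (no odd cycle), so 2 colors suffice: χ(G) = 2.
A valid 2-coloring: color 1: [2, 3, 6]; color 2: [1].

χ(G) = 2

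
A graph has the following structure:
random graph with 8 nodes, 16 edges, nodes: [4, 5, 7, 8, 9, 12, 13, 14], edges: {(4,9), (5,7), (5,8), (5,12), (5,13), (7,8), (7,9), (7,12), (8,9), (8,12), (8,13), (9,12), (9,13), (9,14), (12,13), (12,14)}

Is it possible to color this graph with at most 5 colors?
A valid 5-coloring: color 1: [4, 12]; color 2: [5, 9]; color 3: [8, 14]; color 4: [7, 13].
(χ(G) = 4 ≤ 5.)

Yes, G is 5-colorable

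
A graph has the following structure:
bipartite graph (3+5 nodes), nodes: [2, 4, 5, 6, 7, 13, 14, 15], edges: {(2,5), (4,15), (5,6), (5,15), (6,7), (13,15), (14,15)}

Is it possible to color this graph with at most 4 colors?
A valid 4-coloring: color 1: [2, 6, 15]; color 2: [4, 5, 7, 13, 14].
(χ(G) = 2 ≤ 4.)

Yes, G is 4-colorable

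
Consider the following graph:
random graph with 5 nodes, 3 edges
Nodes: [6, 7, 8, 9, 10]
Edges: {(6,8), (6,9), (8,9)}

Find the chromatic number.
χ(G) = 3

Clique number ω(G) = 3 (lower bound: χ ≥ ω).
The clique on [6, 8, 9] has size 3, forcing χ ≥ 3, and the coloring below uses 3 colors, so χ(G) = 3.
A valid 3-coloring: color 1: [6, 7, 10]; color 2: [9]; color 3: [8].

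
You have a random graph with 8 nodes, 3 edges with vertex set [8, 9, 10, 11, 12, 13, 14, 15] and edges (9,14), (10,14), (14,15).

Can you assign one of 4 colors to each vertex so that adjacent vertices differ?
A valid 4-coloring: color 1: [8, 11, 12, 13, 14]; color 2: [9, 10, 15].
(χ(G) = 2 ≤ 4.)

Yes, G is 4-colorable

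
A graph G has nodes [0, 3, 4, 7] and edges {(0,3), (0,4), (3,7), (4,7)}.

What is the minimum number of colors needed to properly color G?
χ(G) = 2

Clique number ω(G) = 2 (lower bound: χ ≥ ω).
The graph is bipartite (no odd cycle), so 2 colors suffice: χ(G) = 2.
A valid 2-coloring: color 1: [3, 4]; color 2: [0, 7].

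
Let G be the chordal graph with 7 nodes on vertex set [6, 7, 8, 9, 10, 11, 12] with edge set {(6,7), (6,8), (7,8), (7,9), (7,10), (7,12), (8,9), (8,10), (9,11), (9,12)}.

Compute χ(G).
Clique number ω(G) = 3 (lower bound: χ ≥ ω).
The clique on [7, 8, 9] has size 3, forcing χ ≥ 3, and the coloring below uses 3 colors, so χ(G) = 3.
A valid 3-coloring: color 1: [7, 11]; color 2: [6, 9, 10]; color 3: [8, 12].

χ(G) = 3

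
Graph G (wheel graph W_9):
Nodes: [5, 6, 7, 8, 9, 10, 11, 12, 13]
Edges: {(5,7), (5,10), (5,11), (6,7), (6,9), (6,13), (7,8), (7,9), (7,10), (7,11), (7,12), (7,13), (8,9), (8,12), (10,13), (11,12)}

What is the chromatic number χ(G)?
Clique number ω(G) = 3 (lower bound: χ ≥ ω).
The clique on [5, 7, 10] has size 3, forcing χ ≥ 3, and the coloring below uses 3 colors, so χ(G) = 3.
A valid 3-coloring: color 1: [7]; color 2: [5, 9, 12, 13]; color 3: [6, 8, 10, 11].

χ(G) = 3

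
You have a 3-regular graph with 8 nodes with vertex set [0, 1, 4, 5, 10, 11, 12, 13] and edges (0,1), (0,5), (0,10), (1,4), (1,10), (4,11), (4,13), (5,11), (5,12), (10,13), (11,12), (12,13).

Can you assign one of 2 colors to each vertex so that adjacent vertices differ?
The clique on vertices [0, 1, 10] has size 3 > 2, so it alone needs 3 colors.

No, G is not 2-colorable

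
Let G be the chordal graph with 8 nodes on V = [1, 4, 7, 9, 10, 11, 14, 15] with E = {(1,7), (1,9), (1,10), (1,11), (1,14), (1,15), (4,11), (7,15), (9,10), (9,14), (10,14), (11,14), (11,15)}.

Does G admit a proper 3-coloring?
No, G is not 3-colorable

The clique on vertices [1, 9, 10, 14] has size 4 > 3, so it alone needs 4 colors.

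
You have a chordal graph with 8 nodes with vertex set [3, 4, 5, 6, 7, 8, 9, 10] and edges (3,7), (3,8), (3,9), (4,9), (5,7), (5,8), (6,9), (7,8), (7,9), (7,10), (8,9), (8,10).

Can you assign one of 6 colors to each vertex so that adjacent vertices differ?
Yes, G is 6-colorable

A valid 6-coloring: color 1: [4, 6, 7]; color 2: [5, 9, 10]; color 3: [8]; color 4: [3].
(χ(G) = 4 ≤ 6.)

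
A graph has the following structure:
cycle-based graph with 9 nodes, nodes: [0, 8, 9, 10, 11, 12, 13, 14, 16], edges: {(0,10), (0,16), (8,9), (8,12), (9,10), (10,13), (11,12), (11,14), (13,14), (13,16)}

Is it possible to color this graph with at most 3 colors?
A valid 3-coloring: color 1: [0, 9, 12, 13]; color 2: [8, 10, 11, 16]; color 3: [14].
(χ(G) = 3 ≤ 3.)

Yes, G is 3-colorable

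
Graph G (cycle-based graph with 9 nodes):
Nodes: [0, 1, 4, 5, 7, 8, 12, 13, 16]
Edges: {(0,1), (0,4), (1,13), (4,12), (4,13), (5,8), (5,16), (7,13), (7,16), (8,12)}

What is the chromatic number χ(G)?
χ(G) = 3

Clique number ω(G) = 2 (lower bound: χ ≥ ω).
Odd cycle [16, 7, 13, 4, 12, 8, 5] needs 3 colors (χ ≥ 3).
The coloring below uses 3 colors, so χ(G) = 3.
A valid 3-coloring: color 1: [0, 8, 13, 16]; color 2: [1, 4, 5, 7]; color 3: [12].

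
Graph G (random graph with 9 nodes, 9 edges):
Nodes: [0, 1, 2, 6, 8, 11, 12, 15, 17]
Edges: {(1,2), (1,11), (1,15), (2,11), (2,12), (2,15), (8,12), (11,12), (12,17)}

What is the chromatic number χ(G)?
χ(G) = 3

Clique number ω(G) = 3 (lower bound: χ ≥ ω).
The clique on [1, 2, 11] has size 3, forcing χ ≥ 3, and the coloring below uses 3 colors, so χ(G) = 3.
A valid 3-coloring: color 1: [0, 2, 6, 8, 17]; color 2: [1, 12]; color 3: [11, 15].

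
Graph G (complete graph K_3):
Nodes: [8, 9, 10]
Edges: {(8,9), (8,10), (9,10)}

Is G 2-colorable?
No, G is not 2-colorable

The clique on vertices [8, 9, 10] has size 3 > 2, so it alone needs 3 colors.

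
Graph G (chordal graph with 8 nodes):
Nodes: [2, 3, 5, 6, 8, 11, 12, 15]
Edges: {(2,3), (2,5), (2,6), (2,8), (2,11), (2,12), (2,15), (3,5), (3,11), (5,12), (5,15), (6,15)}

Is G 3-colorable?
A valid 3-coloring: color 1: [2]; color 2: [5, 6, 8, 11]; color 3: [3, 12, 15].
(χ(G) = 3 ≤ 3.)

Yes, G is 3-colorable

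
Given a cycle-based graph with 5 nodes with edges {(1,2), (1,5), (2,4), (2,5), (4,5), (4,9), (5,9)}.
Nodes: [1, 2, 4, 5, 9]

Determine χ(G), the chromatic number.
χ(G) = 3

Clique number ω(G) = 3 (lower bound: χ ≥ ω).
The clique on [4, 5, 9] has size 3, forcing χ ≥ 3, and the coloring below uses 3 colors, so χ(G) = 3.
A valid 3-coloring: color 1: [5]; color 2: [2, 9]; color 3: [1, 4].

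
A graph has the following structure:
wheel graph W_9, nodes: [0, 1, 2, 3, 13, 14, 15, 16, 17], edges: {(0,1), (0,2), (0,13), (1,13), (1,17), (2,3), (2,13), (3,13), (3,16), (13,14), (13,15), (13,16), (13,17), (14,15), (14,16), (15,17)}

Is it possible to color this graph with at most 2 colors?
No, G is not 2-colorable

The clique on vertices [0, 1, 13] has size 3 > 2, so it alone needs 3 colors.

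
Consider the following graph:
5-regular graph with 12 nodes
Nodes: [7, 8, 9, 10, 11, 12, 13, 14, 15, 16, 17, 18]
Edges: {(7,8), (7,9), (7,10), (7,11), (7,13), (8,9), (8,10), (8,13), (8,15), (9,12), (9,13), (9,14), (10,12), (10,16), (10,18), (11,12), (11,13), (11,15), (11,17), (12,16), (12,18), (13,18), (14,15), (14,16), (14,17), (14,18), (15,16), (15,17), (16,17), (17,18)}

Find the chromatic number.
χ(G) = 4

Clique number ω(G) = 4 (lower bound: χ ≥ ω).
The clique on [7, 8, 9, 13] has size 4, forcing χ ≥ 4, and the coloring below uses 4 colors, so χ(G) = 4.
A valid 4-coloring: color 1: [8, 11, 16, 18]; color 2: [7, 12, 14]; color 3: [9, 10, 17]; color 4: [13, 15].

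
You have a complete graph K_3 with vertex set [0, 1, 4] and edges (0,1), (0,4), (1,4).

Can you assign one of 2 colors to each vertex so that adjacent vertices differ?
The clique on vertices [0, 1, 4] has size 3 > 2, so it alone needs 3 colors.

No, G is not 2-colorable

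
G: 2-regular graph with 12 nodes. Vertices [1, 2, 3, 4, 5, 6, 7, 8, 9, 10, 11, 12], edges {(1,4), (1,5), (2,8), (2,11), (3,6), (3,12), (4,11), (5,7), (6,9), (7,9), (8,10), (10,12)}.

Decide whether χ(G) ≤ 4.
A valid 4-coloring: color 1: [2, 3, 4, 5, 9, 10]; color 2: [1, 6, 7, 8, 11, 12].
(χ(G) = 2 ≤ 4.)

Yes, G is 4-colorable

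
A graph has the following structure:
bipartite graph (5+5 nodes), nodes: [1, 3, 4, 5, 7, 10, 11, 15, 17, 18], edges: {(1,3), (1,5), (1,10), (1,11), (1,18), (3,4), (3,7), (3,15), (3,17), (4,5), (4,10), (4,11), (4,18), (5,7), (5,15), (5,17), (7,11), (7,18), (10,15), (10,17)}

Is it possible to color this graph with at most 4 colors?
Yes, G is 4-colorable

A valid 4-coloring: color 1: [3, 5, 10, 11, 18]; color 2: [1, 4, 7, 15, 17].
(χ(G) = 2 ≤ 4.)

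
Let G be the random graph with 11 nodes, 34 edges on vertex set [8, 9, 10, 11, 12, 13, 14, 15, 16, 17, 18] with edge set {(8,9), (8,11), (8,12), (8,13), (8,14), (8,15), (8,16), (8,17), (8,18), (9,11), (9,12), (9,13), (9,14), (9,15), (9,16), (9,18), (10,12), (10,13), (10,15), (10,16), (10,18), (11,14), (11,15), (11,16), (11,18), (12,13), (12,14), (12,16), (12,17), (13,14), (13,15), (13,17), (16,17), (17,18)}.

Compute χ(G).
χ(G) = 5

Clique number ω(G) = 5 (lower bound: χ ≥ ω).
The clique on [8, 9, 12, 13, 14] has size 5, forcing χ ≥ 5, and the coloring below uses 5 colors, so χ(G) = 5.
A valid 5-coloring: color 1: [8, 10]; color 2: [9, 17]; color 3: [11, 12]; color 4: [13, 16, 18]; color 5: [14, 15].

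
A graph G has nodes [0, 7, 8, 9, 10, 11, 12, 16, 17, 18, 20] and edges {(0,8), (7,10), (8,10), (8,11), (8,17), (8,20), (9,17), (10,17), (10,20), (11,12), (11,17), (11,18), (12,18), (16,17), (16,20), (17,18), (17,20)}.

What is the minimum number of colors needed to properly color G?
Clique number ω(G) = 4 (lower bound: χ ≥ ω).
The clique on [8, 10, 17, 20] has size 4, forcing χ ≥ 4, and the coloring below uses 4 colors, so χ(G) = 4.
A valid 4-coloring: color 1: [0, 7, 12, 17]; color 2: [8, 9, 16, 18]; color 3: [10, 11]; color 4: [20].

χ(G) = 4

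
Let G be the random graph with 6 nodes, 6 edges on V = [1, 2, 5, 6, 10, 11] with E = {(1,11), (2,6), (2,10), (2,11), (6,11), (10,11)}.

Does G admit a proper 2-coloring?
No, G is not 2-colorable

The clique on vertices [2, 10, 11] has size 3 > 2, so it alone needs 3 colors.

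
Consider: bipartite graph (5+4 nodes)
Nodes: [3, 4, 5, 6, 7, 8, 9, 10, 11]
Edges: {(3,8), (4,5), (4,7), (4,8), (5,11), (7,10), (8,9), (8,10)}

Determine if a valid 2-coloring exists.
Yes, G is 2-colorable

A valid 2-coloring: color 1: [5, 6, 7, 8]; color 2: [3, 4, 9, 10, 11].
(χ(G) = 2 ≤ 2.)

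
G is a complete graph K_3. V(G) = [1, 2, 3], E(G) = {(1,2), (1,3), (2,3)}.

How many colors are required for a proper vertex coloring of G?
Clique number ω(G) = 3 (lower bound: χ ≥ ω).
The clique on [1, 2, 3] has size 3, forcing χ ≥ 3, and the coloring below uses 3 colors, so χ(G) = 3.
A valid 3-coloring: color 1: [3]; color 2: [2]; color 3: [1].

χ(G) = 3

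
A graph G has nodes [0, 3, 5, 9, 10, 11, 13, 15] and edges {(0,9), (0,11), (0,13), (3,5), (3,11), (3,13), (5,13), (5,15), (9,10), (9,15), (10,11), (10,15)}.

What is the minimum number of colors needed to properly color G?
Clique number ω(G) = 3 (lower bound: χ ≥ ω).
The clique on [3, 5, 13] has size 3, forcing χ ≥ 3, and the coloring below uses 3 colors, so χ(G) = 3.
A valid 3-coloring: color 1: [5, 9, 11]; color 2: [13, 15]; color 3: [0, 3, 10].

χ(G) = 3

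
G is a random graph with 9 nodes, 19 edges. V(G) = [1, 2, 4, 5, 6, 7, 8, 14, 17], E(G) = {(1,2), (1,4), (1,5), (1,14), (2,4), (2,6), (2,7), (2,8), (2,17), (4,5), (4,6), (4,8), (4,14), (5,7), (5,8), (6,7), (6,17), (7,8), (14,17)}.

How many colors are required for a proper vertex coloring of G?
Clique number ω(G) = 3 (lower bound: χ ≥ ω).
The clique on [2, 6, 17] has size 3, forcing χ ≥ 3, and the coloring below uses 3 colors, so χ(G) = 3.
A valid 3-coloring: color 1: [2, 5, 14]; color 2: [4, 7, 17]; color 3: [1, 6, 8].

χ(G) = 3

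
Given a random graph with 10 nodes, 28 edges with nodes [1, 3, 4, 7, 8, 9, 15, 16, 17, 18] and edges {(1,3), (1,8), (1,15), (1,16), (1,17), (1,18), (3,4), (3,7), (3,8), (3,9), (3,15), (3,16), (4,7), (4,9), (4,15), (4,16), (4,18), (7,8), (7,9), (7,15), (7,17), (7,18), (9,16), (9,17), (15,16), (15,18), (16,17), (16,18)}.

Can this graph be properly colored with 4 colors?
A valid 4-coloring: color 1: [7, 16]; color 2: [3, 17, 18]; color 3: [8, 9, 15]; color 4: [1, 4].
(χ(G) = 4 ≤ 4.)

Yes, G is 4-colorable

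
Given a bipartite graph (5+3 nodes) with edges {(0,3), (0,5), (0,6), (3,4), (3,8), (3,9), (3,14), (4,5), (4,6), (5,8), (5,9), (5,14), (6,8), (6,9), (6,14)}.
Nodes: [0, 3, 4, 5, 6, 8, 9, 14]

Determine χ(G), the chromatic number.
Clique number ω(G) = 2 (lower bound: χ ≥ ω).
The graph is bipartite (no odd cycle), so 2 colors suffice: χ(G) = 2.
A valid 2-coloring: color 1: [3, 5, 6]; color 2: [0, 4, 8, 9, 14].

χ(G) = 2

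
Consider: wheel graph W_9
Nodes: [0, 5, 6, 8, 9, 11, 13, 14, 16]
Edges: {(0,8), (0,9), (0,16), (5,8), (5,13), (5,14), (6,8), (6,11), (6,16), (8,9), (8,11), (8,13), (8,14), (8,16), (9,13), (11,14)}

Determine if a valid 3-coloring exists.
Yes, G is 3-colorable

A valid 3-coloring: color 1: [8]; color 2: [5, 9, 11, 16]; color 3: [0, 6, 13, 14].
(χ(G) = 3 ≤ 3.)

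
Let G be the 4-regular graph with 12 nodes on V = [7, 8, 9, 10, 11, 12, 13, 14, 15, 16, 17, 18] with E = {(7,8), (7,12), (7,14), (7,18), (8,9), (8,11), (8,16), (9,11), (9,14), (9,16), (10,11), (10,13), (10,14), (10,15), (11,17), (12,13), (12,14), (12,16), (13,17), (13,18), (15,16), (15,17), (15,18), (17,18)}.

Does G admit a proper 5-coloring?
Yes, G is 5-colorable

A valid 5-coloring: color 1: [14, 16, 17]; color 2: [8, 10, 12, 18]; color 3: [7, 9, 13, 15]; color 4: [11].
(χ(G) = 3 ≤ 5.)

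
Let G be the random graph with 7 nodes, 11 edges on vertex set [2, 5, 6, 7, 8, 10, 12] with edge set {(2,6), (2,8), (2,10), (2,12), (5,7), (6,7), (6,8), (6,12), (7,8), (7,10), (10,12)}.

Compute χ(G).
χ(G) = 3

Clique number ω(G) = 3 (lower bound: χ ≥ ω).
The clique on [2, 6, 8] has size 3, forcing χ ≥ 3, and the coloring below uses 3 colors, so χ(G) = 3.
A valid 3-coloring: color 1: [2, 7]; color 2: [5, 6, 10]; color 3: [8, 12].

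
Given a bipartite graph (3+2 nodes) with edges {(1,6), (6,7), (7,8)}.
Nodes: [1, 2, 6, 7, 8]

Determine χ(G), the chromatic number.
χ(G) = 2

Clique number ω(G) = 2 (lower bound: χ ≥ ω).
The graph is bipartite (no odd cycle), so 2 colors suffice: χ(G) = 2.
A valid 2-coloring: color 1: [2, 6, 8]; color 2: [1, 7].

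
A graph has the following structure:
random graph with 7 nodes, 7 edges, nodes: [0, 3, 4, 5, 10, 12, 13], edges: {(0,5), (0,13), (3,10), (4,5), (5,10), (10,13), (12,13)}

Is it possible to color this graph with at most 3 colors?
Yes, G is 3-colorable

A valid 3-coloring: color 1: [0, 4, 10, 12]; color 2: [3, 5, 13].
(χ(G) = 2 ≤ 3.)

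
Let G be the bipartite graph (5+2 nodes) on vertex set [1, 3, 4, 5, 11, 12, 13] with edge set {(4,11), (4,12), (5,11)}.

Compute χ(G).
Clique number ω(G) = 2 (lower bound: χ ≥ ω).
The graph is bipartite (no odd cycle), so 2 colors suffice: χ(G) = 2.
A valid 2-coloring: color 1: [1, 3, 4, 5, 13]; color 2: [11, 12].

χ(G) = 2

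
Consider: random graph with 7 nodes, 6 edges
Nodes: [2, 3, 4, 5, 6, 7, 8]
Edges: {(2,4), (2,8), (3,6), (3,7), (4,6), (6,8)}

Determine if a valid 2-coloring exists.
A valid 2-coloring: color 1: [2, 5, 6, 7]; color 2: [3, 4, 8].
(χ(G) = 2 ≤ 2.)

Yes, G is 2-colorable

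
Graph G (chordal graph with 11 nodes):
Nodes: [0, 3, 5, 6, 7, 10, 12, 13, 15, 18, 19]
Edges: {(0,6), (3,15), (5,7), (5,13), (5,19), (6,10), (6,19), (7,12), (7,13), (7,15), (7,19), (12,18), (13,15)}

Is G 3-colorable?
A valid 3-coloring: color 1: [3, 6, 7, 18]; color 2: [0, 5, 10, 12, 15]; color 3: [13, 19].
(χ(G) = 3 ≤ 3.)

Yes, G is 3-colorable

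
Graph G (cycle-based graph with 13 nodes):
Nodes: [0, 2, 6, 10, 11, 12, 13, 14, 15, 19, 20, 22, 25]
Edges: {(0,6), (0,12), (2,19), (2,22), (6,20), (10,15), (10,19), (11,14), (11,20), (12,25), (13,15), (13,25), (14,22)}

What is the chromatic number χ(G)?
Clique number ω(G) = 2 (lower bound: χ ≥ ω).
Odd cycle [10, 15, 13, 25, 12, 0, 6, 20, 11, 14, 22, 2, 19] needs 3 colors (χ ≥ 3).
The coloring below uses 3 colors, so χ(G) = 3.
A valid 3-coloring: color 1: [2, 6, 10, 11, 12, 13]; color 2: [0, 14, 15, 19, 20, 25]; color 3: [22].

χ(G) = 3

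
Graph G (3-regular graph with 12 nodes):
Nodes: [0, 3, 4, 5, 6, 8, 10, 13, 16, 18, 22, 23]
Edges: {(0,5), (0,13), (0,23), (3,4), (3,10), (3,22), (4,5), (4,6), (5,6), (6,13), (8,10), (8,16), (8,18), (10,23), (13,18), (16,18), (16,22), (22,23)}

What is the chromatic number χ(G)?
χ(G) = 3

Clique number ω(G) = 3 (lower bound: χ ≥ ω).
The clique on [4, 5, 6] has size 3, forcing χ ≥ 3, and the coloring below uses 3 colors, so χ(G) = 3.
A valid 3-coloring: color 1: [0, 4, 10, 16]; color 2: [5, 8, 13, 22]; color 3: [3, 6, 18, 23].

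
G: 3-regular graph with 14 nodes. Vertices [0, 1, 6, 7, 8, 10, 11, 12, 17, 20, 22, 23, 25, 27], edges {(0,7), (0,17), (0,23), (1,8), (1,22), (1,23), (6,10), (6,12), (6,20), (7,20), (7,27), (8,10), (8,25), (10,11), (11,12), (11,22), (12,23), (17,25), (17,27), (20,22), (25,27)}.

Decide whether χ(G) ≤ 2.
No, G is not 2-colorable

The clique on vertices [17, 25, 27] has size 3 > 2, so it alone needs 3 colors.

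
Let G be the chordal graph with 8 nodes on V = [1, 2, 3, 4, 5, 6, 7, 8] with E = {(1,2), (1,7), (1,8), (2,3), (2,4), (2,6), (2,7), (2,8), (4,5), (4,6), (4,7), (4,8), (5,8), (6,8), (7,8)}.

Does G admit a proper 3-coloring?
The clique on vertices [1, 2, 7, 8] has size 4 > 3, so it alone needs 4 colors.

No, G is not 3-colorable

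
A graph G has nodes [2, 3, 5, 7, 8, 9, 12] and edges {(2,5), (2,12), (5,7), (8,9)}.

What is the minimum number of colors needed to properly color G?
Clique number ω(G) = 2 (lower bound: χ ≥ ω).
The graph is bipartite (no odd cycle), so 2 colors suffice: χ(G) = 2.
A valid 2-coloring: color 1: [2, 3, 7, 8]; color 2: [5, 9, 12].

χ(G) = 2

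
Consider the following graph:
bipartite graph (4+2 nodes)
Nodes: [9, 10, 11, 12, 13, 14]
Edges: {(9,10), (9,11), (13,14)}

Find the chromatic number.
Clique number ω(G) = 2 (lower bound: χ ≥ ω).
The graph is bipartite (no odd cycle), so 2 colors suffice: χ(G) = 2.
A valid 2-coloring: color 1: [9, 12, 13]; color 2: [10, 11, 14].

χ(G) = 2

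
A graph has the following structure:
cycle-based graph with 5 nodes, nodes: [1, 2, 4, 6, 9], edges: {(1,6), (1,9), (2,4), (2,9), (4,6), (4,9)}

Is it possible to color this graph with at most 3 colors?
A valid 3-coloring: color 1: [6, 9]; color 2: [1, 4]; color 3: [2].
(χ(G) = 3 ≤ 3.)

Yes, G is 3-colorable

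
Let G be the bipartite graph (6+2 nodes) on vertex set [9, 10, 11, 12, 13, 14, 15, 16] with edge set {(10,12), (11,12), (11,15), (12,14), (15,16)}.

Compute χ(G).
χ(G) = 2

Clique number ω(G) = 2 (lower bound: χ ≥ ω).
The graph is bipartite (no odd cycle), so 2 colors suffice: χ(G) = 2.
A valid 2-coloring: color 1: [9, 12, 13, 15]; color 2: [10, 11, 14, 16].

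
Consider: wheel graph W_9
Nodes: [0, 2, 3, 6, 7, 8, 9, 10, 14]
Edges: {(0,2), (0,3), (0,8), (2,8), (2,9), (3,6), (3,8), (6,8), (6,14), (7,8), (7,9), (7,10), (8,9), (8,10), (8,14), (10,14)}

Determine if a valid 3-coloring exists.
A valid 3-coloring: color 1: [8]; color 2: [0, 6, 9, 10]; color 3: [2, 3, 7, 14].
(χ(G) = 3 ≤ 3.)

Yes, G is 3-colorable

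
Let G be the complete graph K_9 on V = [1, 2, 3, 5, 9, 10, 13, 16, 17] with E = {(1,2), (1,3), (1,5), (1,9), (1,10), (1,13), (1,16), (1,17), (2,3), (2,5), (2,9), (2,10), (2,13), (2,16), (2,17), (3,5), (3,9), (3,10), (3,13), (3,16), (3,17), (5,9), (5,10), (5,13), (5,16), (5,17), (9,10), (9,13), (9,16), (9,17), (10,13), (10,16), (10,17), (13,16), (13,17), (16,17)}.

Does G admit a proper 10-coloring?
A valid 10-coloring: color 1: [17]; color 2: [3]; color 3: [10]; color 4: [5]; color 5: [9]; color 6: [1]; color 7: [2]; color 8: [16]; color 9: [13].
(χ(G) = 9 ≤ 10.)

Yes, G is 10-colorable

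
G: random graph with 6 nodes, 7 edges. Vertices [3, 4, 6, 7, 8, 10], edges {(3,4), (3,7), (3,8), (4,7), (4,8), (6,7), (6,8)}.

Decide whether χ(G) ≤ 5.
Yes, G is 5-colorable

A valid 5-coloring: color 1: [4, 6, 10]; color 2: [7, 8]; color 3: [3].
(χ(G) = 3 ≤ 5.)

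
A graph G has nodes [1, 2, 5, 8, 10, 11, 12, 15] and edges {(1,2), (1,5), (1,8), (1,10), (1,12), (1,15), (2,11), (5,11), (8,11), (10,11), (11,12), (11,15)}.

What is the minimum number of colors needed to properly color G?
χ(G) = 2

Clique number ω(G) = 2 (lower bound: χ ≥ ω).
The graph is bipartite (no odd cycle), so 2 colors suffice: χ(G) = 2.
A valid 2-coloring: color 1: [1, 11]; color 2: [2, 5, 8, 10, 12, 15].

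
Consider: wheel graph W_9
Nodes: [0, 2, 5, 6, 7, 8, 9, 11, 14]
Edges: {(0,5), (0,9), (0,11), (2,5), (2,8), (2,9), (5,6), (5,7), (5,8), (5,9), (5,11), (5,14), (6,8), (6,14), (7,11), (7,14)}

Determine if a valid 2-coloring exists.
The clique on vertices [0, 5, 9] has size 3 > 2, so it alone needs 3 colors.

No, G is not 2-colorable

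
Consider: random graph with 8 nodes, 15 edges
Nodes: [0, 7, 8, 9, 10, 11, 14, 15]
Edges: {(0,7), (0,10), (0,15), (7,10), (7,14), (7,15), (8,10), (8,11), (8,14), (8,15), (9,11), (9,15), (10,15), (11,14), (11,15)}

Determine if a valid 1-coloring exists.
The clique on vertices [0, 7, 10, 15] has size 4 > 1, so it alone needs 4 colors.

No, G is not 1-colorable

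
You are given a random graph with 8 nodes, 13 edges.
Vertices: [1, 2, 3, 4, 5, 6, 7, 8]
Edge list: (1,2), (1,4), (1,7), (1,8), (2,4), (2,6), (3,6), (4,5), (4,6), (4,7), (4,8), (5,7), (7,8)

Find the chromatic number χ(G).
Clique number ω(G) = 4 (lower bound: χ ≥ ω).
The clique on [1, 4, 7, 8] has size 4, forcing χ ≥ 4, and the coloring below uses 4 colors, so χ(G) = 4.
A valid 4-coloring: color 1: [3, 4]; color 2: [2, 7]; color 3: [1, 5, 6]; color 4: [8].

χ(G) = 4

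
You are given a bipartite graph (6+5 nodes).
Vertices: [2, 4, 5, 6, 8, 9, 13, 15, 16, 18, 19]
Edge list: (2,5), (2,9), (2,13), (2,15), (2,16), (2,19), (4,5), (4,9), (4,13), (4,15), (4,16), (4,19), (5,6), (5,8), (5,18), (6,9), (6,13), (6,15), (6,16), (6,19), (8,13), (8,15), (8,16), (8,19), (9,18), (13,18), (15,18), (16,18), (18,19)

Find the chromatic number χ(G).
Clique number ω(G) = 2 (lower bound: χ ≥ ω).
The graph is bipartite (no odd cycle), so 2 colors suffice: χ(G) = 2.
A valid 2-coloring: color 1: [2, 4, 6, 8, 18]; color 2: [5, 9, 13, 15, 16, 19].

χ(G) = 2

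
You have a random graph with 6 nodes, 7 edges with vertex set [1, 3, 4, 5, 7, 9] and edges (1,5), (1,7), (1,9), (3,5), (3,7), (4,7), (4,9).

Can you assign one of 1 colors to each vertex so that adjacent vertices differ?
No, G is not 1-colorable

Edge (1,9) forces its endpoints to differ, so 1 color is not enough.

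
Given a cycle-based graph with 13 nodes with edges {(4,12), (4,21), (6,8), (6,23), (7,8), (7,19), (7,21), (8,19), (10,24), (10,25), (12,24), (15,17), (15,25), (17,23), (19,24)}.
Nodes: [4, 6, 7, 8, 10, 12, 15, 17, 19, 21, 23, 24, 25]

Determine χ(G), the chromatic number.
χ(G) = 3

Clique number ω(G) = 3 (lower bound: χ ≥ ω).
The clique on [7, 8, 19] has size 3, forcing χ ≥ 3, and the coloring below uses 3 colors, so χ(G) = 3.
A valid 3-coloring: color 1: [8, 17, 21, 24, 25]; color 2: [4, 10, 15, 19, 23]; color 3: [6, 7, 12].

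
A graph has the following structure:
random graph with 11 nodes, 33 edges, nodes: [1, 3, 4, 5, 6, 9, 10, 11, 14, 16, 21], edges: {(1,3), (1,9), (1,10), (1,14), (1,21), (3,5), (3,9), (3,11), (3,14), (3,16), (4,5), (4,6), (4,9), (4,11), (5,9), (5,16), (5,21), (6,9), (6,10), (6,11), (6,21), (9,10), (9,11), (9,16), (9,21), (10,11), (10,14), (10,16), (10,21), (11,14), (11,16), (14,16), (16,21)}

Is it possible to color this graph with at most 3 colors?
The clique on vertices [9, 10, 11, 16] has size 4 > 3, so it alone needs 4 colors.

No, G is not 3-colorable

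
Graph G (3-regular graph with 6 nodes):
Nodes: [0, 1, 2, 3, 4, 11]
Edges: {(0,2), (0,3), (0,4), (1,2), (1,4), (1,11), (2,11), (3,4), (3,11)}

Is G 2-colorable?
The clique on vertices [0, 3, 4] has size 3 > 2, so it alone needs 3 colors.

No, G is not 2-colorable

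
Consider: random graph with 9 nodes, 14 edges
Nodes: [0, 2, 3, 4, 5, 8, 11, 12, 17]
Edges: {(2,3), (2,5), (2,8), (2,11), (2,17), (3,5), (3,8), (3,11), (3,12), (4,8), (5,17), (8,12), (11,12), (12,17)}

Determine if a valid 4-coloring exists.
Yes, G is 4-colorable

A valid 4-coloring: color 1: [0, 2, 4, 12]; color 2: [3, 17]; color 3: [5, 8, 11].
(χ(G) = 3 ≤ 4.)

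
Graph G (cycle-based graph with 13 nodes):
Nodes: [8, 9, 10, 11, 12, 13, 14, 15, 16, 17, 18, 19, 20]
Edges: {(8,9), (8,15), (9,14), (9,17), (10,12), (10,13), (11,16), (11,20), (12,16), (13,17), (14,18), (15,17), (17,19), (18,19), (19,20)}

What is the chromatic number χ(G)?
Clique number ω(G) = 2 (lower bound: χ ≥ ω).
Odd cycle [18, 14, 9, 17, 13, 10, 12, 16, 11, 20, 19] needs 3 colors (χ ≥ 3).
The coloring below uses 3 colors, so χ(G) = 3.
A valid 3-coloring: color 1: [8, 10, 16, 17, 18, 20]; color 2: [9, 11, 12, 13, 15, 19]; color 3: [14].

χ(G) = 3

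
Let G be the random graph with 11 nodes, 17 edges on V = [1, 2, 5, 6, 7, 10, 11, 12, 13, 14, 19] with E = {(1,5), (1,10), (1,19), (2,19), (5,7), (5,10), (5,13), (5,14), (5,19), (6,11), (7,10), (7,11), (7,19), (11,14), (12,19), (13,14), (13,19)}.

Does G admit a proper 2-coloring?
No, G is not 2-colorable

The clique on vertices [1, 5, 10] has size 3 > 2, so it alone needs 3 colors.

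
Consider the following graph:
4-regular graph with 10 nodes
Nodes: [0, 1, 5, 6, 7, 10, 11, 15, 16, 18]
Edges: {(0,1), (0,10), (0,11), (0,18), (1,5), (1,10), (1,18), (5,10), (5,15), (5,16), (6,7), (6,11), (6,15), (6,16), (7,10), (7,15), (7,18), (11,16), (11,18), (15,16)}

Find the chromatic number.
Clique number ω(G) = 3 (lower bound: χ ≥ ω).
Suppose a proper 3-coloring c exists. The clique [0, 1, 10] takes 3 distinct colors; by symmetry let c(0) = 1, c(1) = 2, c(10) = 3.
- Vertex 5: neighbors [1, 10] already have colors [2, 3] ⇒ c(5) = 1.
- Vertex 18: neighbors [0, 1] already have colors [1, 2] ⇒ c(18) = 3.
- Vertex 11: neighbors [0, 18] already have colors [1, 3] ⇒ c(11) = 2.
- Vertex 16: neighbors [5, 11] already have colors [1, 2] ⇒ c(16) = 3.
- Vertex 6: neighbors [11, 16] already have colors [2, 3] ⇒ c(6) = 1.
- Vertex 7: neighbors [6, 10] already have colors [1, 3] ⇒ c(7) = 2.
- Vertex 15: neighbors [5, 7, 16] already have colors [1, 2, 3] — all 3 colors blocked. Contradiction.
The forced assignments end in a contradiction, so G has no proper 3-coloring (χ ≥ 4).
The coloring below uses 4 colors, so χ(G) = 4.
A valid 4-coloring: color 1: [1, 7, 11]; color 2: [0, 5, 6]; color 3: [10, 16, 18]; color 4: [15].

χ(G) = 4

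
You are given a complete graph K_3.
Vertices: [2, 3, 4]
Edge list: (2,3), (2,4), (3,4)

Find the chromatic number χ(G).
Clique number ω(G) = 3 (lower bound: χ ≥ ω).
The clique on [2, 3, 4] has size 3, forcing χ ≥ 3, and the coloring below uses 3 colors, so χ(G) = 3.
A valid 3-coloring: color 1: [4]; color 2: [2]; color 3: [3].

χ(G) = 3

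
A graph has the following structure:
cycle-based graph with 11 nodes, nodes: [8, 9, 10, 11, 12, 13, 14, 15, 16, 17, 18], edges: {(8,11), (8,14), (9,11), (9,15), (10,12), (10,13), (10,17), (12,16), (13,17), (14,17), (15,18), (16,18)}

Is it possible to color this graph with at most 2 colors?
The clique on vertices [10, 13, 17] has size 3 > 2, so it alone needs 3 colors.

No, G is not 2-colorable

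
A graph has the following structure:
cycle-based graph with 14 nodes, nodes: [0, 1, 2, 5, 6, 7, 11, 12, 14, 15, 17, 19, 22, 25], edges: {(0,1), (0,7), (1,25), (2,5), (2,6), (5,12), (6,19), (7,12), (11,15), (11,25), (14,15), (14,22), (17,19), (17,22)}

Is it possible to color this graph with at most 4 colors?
Yes, G is 4-colorable

A valid 4-coloring: color 1: [1, 5, 6, 7, 11, 14, 17]; color 2: [0, 2, 12, 15, 19, 22, 25].
(χ(G) = 2 ≤ 4.)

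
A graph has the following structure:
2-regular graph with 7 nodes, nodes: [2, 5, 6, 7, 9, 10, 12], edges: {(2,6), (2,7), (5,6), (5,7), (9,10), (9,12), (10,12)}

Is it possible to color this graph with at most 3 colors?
Yes, G is 3-colorable

A valid 3-coloring: color 1: [2, 5, 10]; color 2: [6, 7, 9]; color 3: [12].
(χ(G) = 3 ≤ 3.)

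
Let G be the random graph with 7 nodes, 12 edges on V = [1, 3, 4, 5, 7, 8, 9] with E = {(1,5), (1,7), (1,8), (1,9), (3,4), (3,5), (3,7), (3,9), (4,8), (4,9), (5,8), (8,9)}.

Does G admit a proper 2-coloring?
No, G is not 2-colorable

The clique on vertices [1, 8, 9] has size 3 > 2, so it alone needs 3 colors.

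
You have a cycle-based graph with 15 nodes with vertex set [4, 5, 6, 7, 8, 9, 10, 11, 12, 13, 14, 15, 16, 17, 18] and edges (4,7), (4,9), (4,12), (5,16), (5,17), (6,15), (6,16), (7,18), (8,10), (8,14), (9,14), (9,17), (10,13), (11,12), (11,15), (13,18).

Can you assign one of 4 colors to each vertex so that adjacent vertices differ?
A valid 4-coloring: color 1: [4, 5, 6, 10, 11, 14, 18]; color 2: [7, 8, 9, 12, 13, 15, 16]; color 3: [17].
(χ(G) = 3 ≤ 4.)

Yes, G is 4-colorable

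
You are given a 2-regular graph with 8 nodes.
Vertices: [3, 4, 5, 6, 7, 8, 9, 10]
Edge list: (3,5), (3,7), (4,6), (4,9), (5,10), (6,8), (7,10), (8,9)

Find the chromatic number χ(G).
χ(G) = 2

Clique number ω(G) = 2 (lower bound: χ ≥ ω).
The graph is bipartite (no odd cycle), so 2 colors suffice: χ(G) = 2.
A valid 2-coloring: color 1: [3, 6, 9, 10]; color 2: [4, 5, 7, 8].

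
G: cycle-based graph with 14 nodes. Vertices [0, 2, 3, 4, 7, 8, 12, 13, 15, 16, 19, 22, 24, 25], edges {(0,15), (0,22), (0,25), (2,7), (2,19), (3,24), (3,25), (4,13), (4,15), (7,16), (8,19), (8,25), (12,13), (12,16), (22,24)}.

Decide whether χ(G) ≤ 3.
Yes, G is 3-colorable

A valid 3-coloring: color 1: [4, 7, 12, 19, 24, 25]; color 2: [0, 2, 3, 8, 13, 16]; color 3: [15, 22].
(χ(G) = 3 ≤ 3.)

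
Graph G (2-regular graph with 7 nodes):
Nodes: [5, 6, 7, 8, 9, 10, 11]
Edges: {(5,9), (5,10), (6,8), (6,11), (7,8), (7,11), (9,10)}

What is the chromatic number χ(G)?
Clique number ω(G) = 3 (lower bound: χ ≥ ω).
The clique on [5, 9, 10] has size 3, forcing χ ≥ 3, and the coloring below uses 3 colors, so χ(G) = 3.
A valid 3-coloring: color 1: [8, 10, 11]; color 2: [6, 7, 9]; color 3: [5].

χ(G) = 3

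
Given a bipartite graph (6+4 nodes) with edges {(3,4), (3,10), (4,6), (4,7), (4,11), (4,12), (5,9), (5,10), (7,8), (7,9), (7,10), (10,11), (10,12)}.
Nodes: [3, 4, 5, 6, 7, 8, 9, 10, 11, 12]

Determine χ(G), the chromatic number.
χ(G) = 2

Clique number ω(G) = 2 (lower bound: χ ≥ ω).
The graph is bipartite (no odd cycle), so 2 colors suffice: χ(G) = 2.
A valid 2-coloring: color 1: [4, 8, 9, 10]; color 2: [3, 5, 6, 7, 11, 12].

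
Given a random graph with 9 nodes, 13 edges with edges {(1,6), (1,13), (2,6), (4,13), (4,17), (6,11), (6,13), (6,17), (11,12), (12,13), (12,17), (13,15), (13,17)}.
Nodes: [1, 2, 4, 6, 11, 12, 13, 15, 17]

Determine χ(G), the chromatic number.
Clique number ω(G) = 3 (lower bound: χ ≥ ω).
The clique on [1, 6, 13] has size 3, forcing χ ≥ 3, and the coloring below uses 3 colors, so χ(G) = 3.
A valid 3-coloring: color 1: [2, 11, 13]; color 2: [4, 6, 12, 15]; color 3: [1, 17].

χ(G) = 3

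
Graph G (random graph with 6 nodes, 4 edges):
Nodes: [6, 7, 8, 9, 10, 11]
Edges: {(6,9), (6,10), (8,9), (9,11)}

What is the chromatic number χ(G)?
Clique number ω(G) = 2 (lower bound: χ ≥ ω).
The graph is bipartite (no odd cycle), so 2 colors suffice: χ(G) = 2.
A valid 2-coloring: color 1: [7, 9, 10]; color 2: [6, 8, 11].

χ(G) = 2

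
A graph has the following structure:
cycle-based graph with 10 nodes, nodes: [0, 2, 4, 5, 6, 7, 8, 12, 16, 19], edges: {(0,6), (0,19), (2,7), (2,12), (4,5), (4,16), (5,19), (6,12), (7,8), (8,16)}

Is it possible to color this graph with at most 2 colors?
A valid 2-coloring: color 1: [0, 5, 7, 12, 16]; color 2: [2, 4, 6, 8, 19].
(χ(G) = 2 ≤ 2.)

Yes, G is 2-colorable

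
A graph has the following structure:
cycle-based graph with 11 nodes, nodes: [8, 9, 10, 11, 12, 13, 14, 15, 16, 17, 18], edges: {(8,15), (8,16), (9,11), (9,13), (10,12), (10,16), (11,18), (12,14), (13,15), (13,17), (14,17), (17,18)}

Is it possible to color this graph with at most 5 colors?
Yes, G is 5-colorable

A valid 5-coloring: color 1: [11, 12, 15, 16, 17]; color 2: [8, 10, 13, 14, 18]; color 3: [9].
(χ(G) = 3 ≤ 5.)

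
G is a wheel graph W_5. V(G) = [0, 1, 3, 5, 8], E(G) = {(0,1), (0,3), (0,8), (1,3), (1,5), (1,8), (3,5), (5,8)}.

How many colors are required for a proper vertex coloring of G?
χ(G) = 3

Clique number ω(G) = 3 (lower bound: χ ≥ ω).
The clique on [0, 1, 8] has size 3, forcing χ ≥ 3, and the coloring below uses 3 colors, so χ(G) = 3.
A valid 3-coloring: color 1: [1]; color 2: [3, 8]; color 3: [0, 5].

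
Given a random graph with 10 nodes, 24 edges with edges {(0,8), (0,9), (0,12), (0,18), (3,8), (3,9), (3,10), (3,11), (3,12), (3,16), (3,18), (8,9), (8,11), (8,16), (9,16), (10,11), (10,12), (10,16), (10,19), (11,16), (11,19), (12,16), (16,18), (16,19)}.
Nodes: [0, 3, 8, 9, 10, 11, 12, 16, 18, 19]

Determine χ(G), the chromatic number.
χ(G) = 4

Clique number ω(G) = 4 (lower bound: χ ≥ ω).
The clique on [10, 11, 16, 19] has size 4, forcing χ ≥ 4, and the coloring below uses 4 colors, so χ(G) = 4.
A valid 4-coloring: color 1: [0, 16]; color 2: [3, 19]; color 3: [8, 10, 18]; color 4: [9, 11, 12].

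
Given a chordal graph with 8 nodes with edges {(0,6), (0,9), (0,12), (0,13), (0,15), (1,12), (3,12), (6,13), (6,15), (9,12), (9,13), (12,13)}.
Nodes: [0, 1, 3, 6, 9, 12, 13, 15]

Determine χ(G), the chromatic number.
χ(G) = 4

Clique number ω(G) = 4 (lower bound: χ ≥ ω).
The clique on [0, 9, 12, 13] has size 4, forcing χ ≥ 4, and the coloring below uses 4 colors, so χ(G) = 4.
A valid 4-coloring: color 1: [0, 1, 3]; color 2: [6, 12]; color 3: [13, 15]; color 4: [9].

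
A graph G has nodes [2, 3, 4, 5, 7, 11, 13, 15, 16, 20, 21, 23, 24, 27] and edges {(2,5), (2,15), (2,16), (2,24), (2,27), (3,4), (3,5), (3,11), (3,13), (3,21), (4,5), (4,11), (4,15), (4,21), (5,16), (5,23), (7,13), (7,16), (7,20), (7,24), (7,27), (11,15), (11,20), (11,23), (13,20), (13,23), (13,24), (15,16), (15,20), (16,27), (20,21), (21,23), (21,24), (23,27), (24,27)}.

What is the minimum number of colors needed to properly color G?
Clique number ω(G) = 3 (lower bound: χ ≥ ω).
Suppose a proper 3-coloring c exists. The clique [2, 5, 16] takes 3 distinct colors; by symmetry let c(2) = 1, c(5) = 2, c(16) = 3.
- Vertex 15: neighbors [2, 16] already have colors [1, 3] ⇒ c(15) = 2.
- Vertex 27: neighbors [2, 16] already have colors [1, 3] ⇒ c(27) = 2.
- Vertex 7: neighbors [27, 16] already have colors [2, 3] ⇒ c(7) = 1.
- Vertex 20: neighbors [7, 15] already have colors [1, 2] ⇒ c(20) = 3.
- Vertex 11: neighbors [15, 20] already have colors [2, 3] ⇒ c(11) = 1.
- Vertex 3: neighbors [11, 5] already have colors [1, 2] ⇒ c(3) = 3.
- Vertex 4: neighbors [11, 5, 3] already have colors [1, 2, 3] — all 3 colors blocked. Contradiction.
The forced assignments end in a contradiction, so G has no proper 3-coloring (χ ≥ 4).
The coloring below uses 4 colors, so χ(G) = 4.
A valid 4-coloring: color 1: [4, 16, 20, 23, 24]; color 2: [5, 11, 13, 21, 27]; color 3: [2, 3, 7]; color 4: [15].

χ(G) = 4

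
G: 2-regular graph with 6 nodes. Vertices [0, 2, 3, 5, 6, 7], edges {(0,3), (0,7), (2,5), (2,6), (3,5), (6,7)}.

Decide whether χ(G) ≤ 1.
Edge (0,3) forces its endpoints to differ, so 1 color is not enough.

No, G is not 1-colorable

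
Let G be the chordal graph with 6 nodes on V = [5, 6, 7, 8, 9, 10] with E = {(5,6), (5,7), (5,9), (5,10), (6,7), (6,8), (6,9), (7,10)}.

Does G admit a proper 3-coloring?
Yes, G is 3-colorable

A valid 3-coloring: color 1: [6, 10]; color 2: [5, 8]; color 3: [7, 9].
(χ(G) = 3 ≤ 3.)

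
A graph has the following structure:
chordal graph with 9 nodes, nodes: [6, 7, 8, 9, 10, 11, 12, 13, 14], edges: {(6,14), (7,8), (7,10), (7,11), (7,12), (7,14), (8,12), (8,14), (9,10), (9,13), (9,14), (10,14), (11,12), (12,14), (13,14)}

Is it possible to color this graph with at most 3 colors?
No, G is not 3-colorable

The clique on vertices [7, 8, 12, 14] has size 4 > 3, so it alone needs 4 colors.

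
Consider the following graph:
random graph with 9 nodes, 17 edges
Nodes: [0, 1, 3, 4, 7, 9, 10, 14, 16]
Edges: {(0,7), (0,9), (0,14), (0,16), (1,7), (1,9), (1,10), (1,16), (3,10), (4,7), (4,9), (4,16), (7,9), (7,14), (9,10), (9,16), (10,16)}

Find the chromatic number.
Clique number ω(G) = 4 (lower bound: χ ≥ ω).
The clique on [1, 9, 10, 16] has size 4, forcing χ ≥ 4, and the coloring below uses 4 colors, so χ(G) = 4.
A valid 4-coloring: color 1: [3, 9, 14]; color 2: [7, 16]; color 3: [0, 4, 10]; color 4: [1].

χ(G) = 4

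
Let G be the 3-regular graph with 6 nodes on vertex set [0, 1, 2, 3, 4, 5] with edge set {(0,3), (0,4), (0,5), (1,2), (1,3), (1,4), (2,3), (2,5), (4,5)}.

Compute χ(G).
Clique number ω(G) = 3 (lower bound: χ ≥ ω).
The clique on [0, 4, 5] has size 3, forcing χ ≥ 3, and the coloring below uses 3 colors, so χ(G) = 3.
A valid 3-coloring: color 1: [0, 2]; color 2: [1, 5]; color 3: [3, 4].

χ(G) = 3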